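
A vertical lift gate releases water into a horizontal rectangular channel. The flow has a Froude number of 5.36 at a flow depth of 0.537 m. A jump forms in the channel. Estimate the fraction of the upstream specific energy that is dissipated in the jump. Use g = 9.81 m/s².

Fr₁ = 5.36 (given).
Bélanger equation: y₂/y₁ = ½[√(1 + 8Fr₁²) − 1] = ½[√230.8 − 1] = 7.10.
y₂ = 7.10 × 0.537 = 3.81 m.
E₁ = y₁(1 + Fr₁²/2) = 0.537×(1 + 5.36²/2) = 8.25 m. ΔE = (y₂ − y₁)³/(4y₁y₂) = 4.29 m. ΔE/E₁ = 4.29/8.25 = 0.520.

ΔE/E₁ = 0.520 (52.0%)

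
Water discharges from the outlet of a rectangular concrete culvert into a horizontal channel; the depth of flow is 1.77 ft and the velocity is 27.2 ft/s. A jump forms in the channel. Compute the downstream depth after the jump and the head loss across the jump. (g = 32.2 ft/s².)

y₂ = 8.18 ft; ΔE = 4.54 ft

Fr₁ = V₁/√(g·y₁) = 27.2/√(32.2×1.77) = 3.60.
Conjugate-depth relation: y₂/y₁ = ½[√(1 + 8Fr₁²) − 1] = ½[√104.8 − 1] = 4.62.
y₂ = 4.62 × 1.77 = 8.18 ft.
Head loss: ΔE = (y₂ − y₁)³/(4y₁y₂) = (8.18 − 1.77)³/(4×1.77×8.18) = 263/57.9 = 4.54 ft.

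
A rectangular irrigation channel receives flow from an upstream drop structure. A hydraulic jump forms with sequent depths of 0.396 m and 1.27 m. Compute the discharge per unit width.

q = 2.03 m²/s

For a rectangular channel the momentum equation gives q² = ½·g·y₁·y₂·(y₁ + y₂) = ½×9.81×0.396×1.27×1.67 = 4.11.
q = √4.11 = 2.03 m²/s.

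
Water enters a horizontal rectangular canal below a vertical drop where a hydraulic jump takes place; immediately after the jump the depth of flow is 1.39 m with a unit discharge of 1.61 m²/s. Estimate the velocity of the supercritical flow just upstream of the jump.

V₁ = 6.88 m/s

V₂ = q/y₂ = 1.61/1.39 = 1.16 m/s; Fr₂ = V₂/√(g·y₂) = 0.314.
Applying the sequent-depth relation in reverse, y₁/y₂ = ½[√(1 + 8Fr₂²) − 1] = ½[√1.787 − 1] = 0.168.
y₁ = 0.168 × 1.39 = 0.234 m.
V₁ = q/y₁ = 1.61/0.234 = 6.88 m/s.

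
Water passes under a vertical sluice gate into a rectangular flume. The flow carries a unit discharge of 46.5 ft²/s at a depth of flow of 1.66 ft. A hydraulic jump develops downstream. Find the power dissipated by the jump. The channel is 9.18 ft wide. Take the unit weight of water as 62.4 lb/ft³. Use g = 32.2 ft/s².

V₁ = q/y₁ = 46.5/1.66 = 28.0 ft/s. Fr₁ = V₁/√(g·y₁) = 28.0/√(32.2×1.66) = 3.83.
Sequent-depth ratio: y₂/y₁ = ½[√(1 + 8Fr₁²) − 1] = ½[√118.4 − 1] = 4.94.
y₂ = 4.94 × 1.66 = 8.20 ft.
V₂ = q/y₂ = 46.5/8.20 = 5.67 ft/s. E₁ = y₁ + V₁²/2g = 13.8 ft; E₂ = y₂ + V₂²/2g = 8.70 ft. ΔE = E₁ − E₂ = 5.14 ft.
Q = q·b = 46.5 × 9.18 = 427 cfs. P = γ·Q·ΔE/550 = 62.4 × 427 × 5.14 / 550 = 249 hp.

P = 249 hp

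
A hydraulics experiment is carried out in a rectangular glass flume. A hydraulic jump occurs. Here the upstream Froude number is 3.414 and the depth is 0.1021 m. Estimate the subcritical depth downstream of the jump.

Fr₁ = 3.414 (given).
Sequent-depth ratio: y₂/y₁ = ½[√(1 + 8Fr₁²) − 1] = ½[√94.243 − 1] = 4.354.
y₂ = 4.354 × 0.1021 = 0.4445 m.

y₂ = 0.4445 m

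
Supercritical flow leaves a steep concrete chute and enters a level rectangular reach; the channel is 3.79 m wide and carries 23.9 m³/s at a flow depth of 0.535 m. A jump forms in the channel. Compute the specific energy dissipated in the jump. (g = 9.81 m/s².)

ΔE = 3.83 m

q = Q/b = 23.9/3.79 = 6.31 m²/s; V₁ = q/y₁ = 11.8 m/s. Fr₁ = V₁/√(g·y₁) = 5.15.
Bélanger equation: y₂/y₁ = ½[√(1 + 8Fr₁²) − 1] = ½[√212.8 − 1] = 6.79.
y₂ = 6.79 × 0.535 = 3.63 m.
Head loss: ΔE = (y₂ − y₁)³/(4y₁y₂) = (3.63 − 0.535)³/(4×0.535×3.63) = 29.8/7.78 = 3.83 m.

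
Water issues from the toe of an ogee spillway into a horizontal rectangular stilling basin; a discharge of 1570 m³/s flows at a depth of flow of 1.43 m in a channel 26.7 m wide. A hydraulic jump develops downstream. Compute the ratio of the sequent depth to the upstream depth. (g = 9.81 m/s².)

y₂/y₁ = 15.0

q = Q/b = 1570/26.7 = 58.8 m²/s; V₁ = q/y₁ = 41.1 m/s. Fr₁ = V₁/√(g·y₁) = 11.0.
By Bélanger, y₂/y₁ = ½[√(1 + 8Fr₁²) − 1] = ½[√965.3 − 1] = 15.0.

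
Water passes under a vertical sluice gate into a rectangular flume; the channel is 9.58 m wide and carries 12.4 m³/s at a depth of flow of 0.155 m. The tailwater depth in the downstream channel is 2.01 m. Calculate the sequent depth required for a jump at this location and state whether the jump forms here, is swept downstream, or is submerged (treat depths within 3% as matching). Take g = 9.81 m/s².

y₂ = 1.41 m; the jump is submerged

q = Q/b = 12.4/9.58 = 1.29 m²/s; V₁ = q/y₁ = 8.35 m/s. Fr₁ = V₁/√(g·y₁) = 6.77.
By Bélanger, y₂/y₁ = ½[√(1 + 8Fr₁²) − 1] = ½[√367.9 − 1] = 9.09.
y₂ = 9.09 × 0.155 = 1.41 m.
Tailwater y_tw = 2.01 m: y_tw > y₂, so the jump is submerged.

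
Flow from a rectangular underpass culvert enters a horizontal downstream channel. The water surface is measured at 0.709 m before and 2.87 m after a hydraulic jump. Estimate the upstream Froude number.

Fr₁ = 3.20

For a rectangular channel the momentum equation gives q² = ½·g·y₁·y₂·(y₁ + y₂) = ½×9.81×0.709×2.87×3.58 = 35.7.
q = √35.7 = 5.98 m²/s.
V₁ = q/y₁ = 8.43 m/s; Fr₁ = V₁/√(g·y₁) = 3.20.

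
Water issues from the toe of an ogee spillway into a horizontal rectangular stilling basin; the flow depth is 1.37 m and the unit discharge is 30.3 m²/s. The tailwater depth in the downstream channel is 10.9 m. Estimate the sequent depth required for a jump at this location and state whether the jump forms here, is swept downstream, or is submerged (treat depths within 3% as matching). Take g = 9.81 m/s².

y₂ = 11.0 m; the jump forms here

V₁ = q/y₁ = 30.3/1.37 = 22.1 m/s. Fr₁ = V₁/√(g·y₁) = 22.1/√(9.81×1.37) = 6.03.
Sequent-depth ratio: y₂/y₁ = ½[√(1 + 8Fr₁²) − 1] = ½[√292.2 − 1] = 8.05.
y₂ = 8.05 × 1.37 = 11.0 m.
Tailwater y_tw = 10.9 m: y_tw ≈ y₂, so the jump forms here.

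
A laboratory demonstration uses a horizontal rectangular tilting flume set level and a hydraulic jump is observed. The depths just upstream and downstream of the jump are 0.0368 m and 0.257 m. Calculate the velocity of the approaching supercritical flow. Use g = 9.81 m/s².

For a rectangular channel the momentum equation gives q² = ½·g·y₁·y₂·(y₁ + y₂) = ½×9.81×0.0368×0.257×0.294 = 0.0136.
q = √0.0136 = 0.117 m²/s.
V₁ = q/y₁ = 0.117/0.0368 = 3.17 m/s.

V₁ = 3.17 m/s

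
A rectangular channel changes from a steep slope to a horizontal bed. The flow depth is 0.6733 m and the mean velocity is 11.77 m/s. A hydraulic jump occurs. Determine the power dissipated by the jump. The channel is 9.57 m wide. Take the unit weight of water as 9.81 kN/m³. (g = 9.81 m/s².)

P = 2604 kW

Fr₁ = V₁/√(g·y₁) = 11.77/√(9.81×0.6733) = 4.580.
Conjugate-depth relation: y₂/y₁ = ½[√(1 + 8Fr₁²) − 1] = ½[√168.79 − 1] = 5.996.
y₂ = 5.996 × 0.6733 = 4.037 m.
Head loss: ΔE = (y₂ − y₁)³/(4y₁y₂) = (4.037 − 0.6733)³/(4×0.6733×4.037) = 38.06/10.87 = 3.501 m.
q = V₁·y₁ = 11.77 × 0.6733 = 7.925 m²/s. Q = q·b = 7.925 × 9.57 = 75.84 m³/s. P = γ·Q·ΔE = 9.81 × 75.84 × 3.501 = 2604 kW.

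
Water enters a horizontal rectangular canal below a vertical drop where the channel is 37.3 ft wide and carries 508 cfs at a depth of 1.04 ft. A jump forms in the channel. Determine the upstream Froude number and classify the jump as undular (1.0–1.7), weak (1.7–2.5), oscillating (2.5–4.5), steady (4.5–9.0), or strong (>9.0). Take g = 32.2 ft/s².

q = Q/b = 508/37.3 = 13.6 ft²/s; V₁ = q/y₁ = 13.1 ft/s. Fr₁ = V₁/√(g·y₁) = 2.26.
Fr₁ = 2.26 lies in the weak range.

Fr₁ = 2.26; weak jump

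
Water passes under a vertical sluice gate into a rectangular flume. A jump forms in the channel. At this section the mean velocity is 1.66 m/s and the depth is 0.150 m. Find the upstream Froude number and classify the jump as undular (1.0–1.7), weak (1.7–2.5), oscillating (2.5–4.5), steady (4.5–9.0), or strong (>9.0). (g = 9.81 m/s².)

Fr₁ = 1.37; undular jump

Fr₁ = V₁/√(g·y₁) = 1.66/√(9.81×0.150) = 1.37.
Fr₁ = 1.37 lies in the undular range.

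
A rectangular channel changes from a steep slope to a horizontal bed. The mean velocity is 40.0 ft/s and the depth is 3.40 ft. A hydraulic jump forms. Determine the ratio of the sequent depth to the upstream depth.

Fr₁ = V₁/√(g·y₁) = 40.0/√(32.2×3.40) = 3.82.
Sequent-depth ratio: y₂/y₁ = ½[√(1 + 8Fr₁²) − 1] = ½[√117.9 − 1] = 4.93.

y₂/y₁ = 4.93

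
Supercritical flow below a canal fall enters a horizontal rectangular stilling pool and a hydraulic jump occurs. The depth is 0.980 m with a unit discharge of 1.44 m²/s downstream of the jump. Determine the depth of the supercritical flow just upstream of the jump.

y₁ = 0.329 m

V₂ = q/y₂ = 1.44/0.980 = 1.47 m/s; Fr₂ = V₂/√(g·y₂) = 0.474.
Applying the sequent-depth relation in reverse, y₁/y₂ = ½[√(1 + 8Fr₂²) − 1] = ½[√2.797 − 1] = 0.336.
y₁ = 0.336 × 0.980 = 0.329 m.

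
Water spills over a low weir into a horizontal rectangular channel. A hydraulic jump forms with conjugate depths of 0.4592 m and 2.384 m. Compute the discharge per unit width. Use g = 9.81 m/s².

For a rectangular channel the momentum equation gives q² = ½·g·y₁·y₂·(y₁ + y₂) = ½×9.81×0.4592×2.384×2.843 = 15.27.
q = √15.27 = 3.907 m²/s.

q = 3.907 m²/s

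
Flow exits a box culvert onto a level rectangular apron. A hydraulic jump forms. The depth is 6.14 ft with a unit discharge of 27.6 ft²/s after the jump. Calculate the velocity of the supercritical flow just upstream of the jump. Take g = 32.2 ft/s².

V₂ = q/y₂ = 27.6/6.14 = 4.50 ft/s; Fr₂ = V₂/√(g·y₂) = 0.320.
The Bélanger relation is symmetric: y₁/y₂ = ½[√(1 + 8Fr₂²) − 1] = ½[√1.818 − 1] = 0.174.
y₁ = 0.174 × 6.14 = 1.07 ft.
V₁ = q/y₁ = 27.6/1.07 = 25.8 ft/s.

V₁ = 25.8 ft/s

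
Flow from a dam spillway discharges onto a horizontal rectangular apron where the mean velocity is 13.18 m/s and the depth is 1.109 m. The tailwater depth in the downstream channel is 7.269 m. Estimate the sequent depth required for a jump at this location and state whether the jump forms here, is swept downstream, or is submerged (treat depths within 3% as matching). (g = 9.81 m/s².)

Fr₁ = V₁/√(g·y₁) = 13.18/√(9.81×1.109) = 3.996.
By Bélanger, y₂/y₁ = ½[√(1 + 8Fr₁²) − 1] = ½[√128.74 − 1] = 5.173.
y₂ = 5.173 × 1.109 = 5.737 m.
Tailwater y_tw = 7.269 m: y_tw > y₂, so the jump is submerged.

y₂ = 5.737 m; the jump is submerged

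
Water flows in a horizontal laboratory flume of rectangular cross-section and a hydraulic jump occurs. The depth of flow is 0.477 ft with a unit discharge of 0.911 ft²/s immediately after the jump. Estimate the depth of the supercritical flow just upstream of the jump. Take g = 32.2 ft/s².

y₁ = 0.168 ft

V₂ = q/y₂ = 0.911/0.477 = 1.91 ft/s; Fr₂ = V₂/√(g·y₂) = 0.487.
From the momentum equation (using Fr₂), y₁/y₂ = ½[√(1 + 8Fr₂²) − 1] = ½[√2.900 − 1] = 0.351.
y₁ = 0.351 × 0.477 = 0.168 ft.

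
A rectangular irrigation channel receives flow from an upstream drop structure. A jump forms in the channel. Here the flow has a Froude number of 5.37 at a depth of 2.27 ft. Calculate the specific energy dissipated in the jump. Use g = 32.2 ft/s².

Fr₁ = 5.37 (given).
Bélanger equation: y₂/y₁ = ½[√(1 + 8Fr₁²) − 1] = ½[√231.7 − 1] = 7.11.
y₂ = 7.11 × 2.27 = 16.1 ft.
Head loss: ΔE = (y₂ − y₁)³/(4y₁y₂) = (16.1 − 2.27)³/(4×2.27×16.1) = 2669/147 = 18.2 ft.

ΔE = 18.2 ft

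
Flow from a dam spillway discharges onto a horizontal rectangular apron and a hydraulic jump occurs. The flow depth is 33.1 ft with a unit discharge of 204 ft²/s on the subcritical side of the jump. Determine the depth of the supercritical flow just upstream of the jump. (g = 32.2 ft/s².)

y₁ = 2.21 ft

V₂ = q/y₂ = 204/33.1 = 6.16 ft/s; Fr₂ = V₂/√(g·y₂) = 0.189.
Since the conjugate-depth ratio holds either way, y₁/y₂ = ½[√(1 + 8Fr₂²) − 1] = ½[√1.285 − 1] = 0.0668.
y₁ = 0.0668 × 33.1 = 2.21 ft.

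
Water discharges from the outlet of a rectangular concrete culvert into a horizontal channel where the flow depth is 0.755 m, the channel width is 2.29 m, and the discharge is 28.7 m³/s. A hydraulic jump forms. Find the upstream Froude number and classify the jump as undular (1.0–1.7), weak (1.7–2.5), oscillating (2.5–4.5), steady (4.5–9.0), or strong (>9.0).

q = Q/b = 28.7/2.29 = 12.5 m²/s; V₁ = q/y₁ = 16.6 m/s. Fr₁ = V₁/√(g·y₁) = 6.10.
Fr₁ = 6.10 lies in the steady range.

Fr₁ = 6.10; steady jump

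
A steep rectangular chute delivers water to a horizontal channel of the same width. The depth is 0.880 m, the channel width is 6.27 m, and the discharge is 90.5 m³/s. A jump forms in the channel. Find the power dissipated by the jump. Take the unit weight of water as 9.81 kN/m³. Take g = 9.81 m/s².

P = 6943 kW

q = Q/b = 90.5/6.27 = 14.4 m²/s; V₁ = q/y₁ = 16.4 m/s. Fr₁ = V₁/√(g·y₁) = 5.58.
By Bélanger, y₂/y₁ = ½[√(1 + 8Fr₁²) − 1] = ½[√250.3 − 1] = 7.41.
y₂ = 7.41 × 0.880 = 6.52 m.
V₂ = q/y₂ = 14.4/6.52 = 2.21 m/s. E₁ = y₁ + V₁²/2g = 14.6 m; E₂ = y₂ + V₂²/2g = 6.77 m. ΔE = E₁ − E₂ = 7.82 m.
P = γ·Q·ΔE = 9.81 × 90.5 × 7.82 = 6943 kW.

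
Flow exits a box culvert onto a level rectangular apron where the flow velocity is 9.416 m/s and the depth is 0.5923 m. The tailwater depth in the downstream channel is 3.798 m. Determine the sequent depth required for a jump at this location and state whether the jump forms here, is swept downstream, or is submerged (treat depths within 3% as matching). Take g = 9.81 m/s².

Fr₁ = V₁/√(g·y₁) = 9.416/√(9.81×0.5923) = 3.906.
Sequent-depth ratio: y₂/y₁ = ½[√(1 + 8Fr₁²) − 1] = ½[√123.07 − 1] = 5.047.
y₂ = 5.047 × 0.5923 = 2.989 m.
Tailwater y_tw = 3.798 m: y_tw > y₂, so the jump is submerged.

y₂ = 2.989 m; the jump is submerged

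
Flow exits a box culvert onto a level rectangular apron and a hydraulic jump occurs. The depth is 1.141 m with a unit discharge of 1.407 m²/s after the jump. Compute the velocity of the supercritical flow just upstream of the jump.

V₂ = q/y₂ = 1.407/1.141 = 1.233 m/s; Fr₂ = V₂/√(g·y₂) = 0.3686.
Applying the sequent-depth relation in reverse, y₁/y₂ = ½[√(1 + 8Fr₂²) − 1] = ½[√2.0868 − 1] = 0.2223.
y₁ = 0.2223 × 1.141 = 0.2536 m.
V₁ = q/y₁ = 1.407/0.2536 = 5.547 m/s.

V₁ = 5.547 m/s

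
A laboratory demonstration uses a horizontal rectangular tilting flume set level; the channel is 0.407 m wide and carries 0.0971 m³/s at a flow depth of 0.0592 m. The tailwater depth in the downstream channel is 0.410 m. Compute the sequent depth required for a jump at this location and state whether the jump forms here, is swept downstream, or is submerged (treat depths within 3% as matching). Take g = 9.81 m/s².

y₂ = 0.414 m; the jump forms here

q = Q/b = 0.0971/0.407 = 0.239 m²/s; V₁ = q/y₁ = 4.03 m/s. Fr₁ = V₁/√(g·y₁) = 5.29.
By Bélanger, y₂/y₁ = ½[√(1 + 8Fr₁²) − 1] = ½[√224.7 − 1] = 7.00.
y₂ = 7.00 × 0.0592 = 0.414 m.
Tailwater y_tw = 0.410 m: y_tw ≈ y₂, so the jump forms here.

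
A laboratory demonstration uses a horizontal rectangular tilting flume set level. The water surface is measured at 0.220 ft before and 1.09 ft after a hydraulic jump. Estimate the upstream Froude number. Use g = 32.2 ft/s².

For a rectangular channel the momentum equation gives q² = ½·g·y₁·y₂·(y₁ + y₂) = ½×32.2×0.220×1.09×1.31 = 5.06.
q = √5.06 = 2.25 ft²/s.
V₁ = q/y₁ = 10.2 ft/s; Fr₁ = V₁/√(g·y₁) = 3.84.

Fr₁ = 3.84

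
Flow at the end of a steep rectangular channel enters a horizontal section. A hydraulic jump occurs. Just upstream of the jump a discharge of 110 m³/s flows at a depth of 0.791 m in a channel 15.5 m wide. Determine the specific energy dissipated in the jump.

q = Q/b = 110/15.5 = 7.10 m²/s; V₁ = q/y₁ = 8.97 m/s. Fr₁ = V₁/√(g·y₁) = 3.22.
Bélanger equation: y₂/y₁ = ½[√(1 + 8Fr₁²) − 1] = ½[√83.99 − 1] = 4.08.
y₂ = 4.08 × 0.791 = 3.23 m.
Head loss: ΔE = (y₂ − y₁)³/(4y₁y₂) = (3.23 − 0.791)³/(4×0.791×3.23) = 14.5/10.2 = 1.42 m.

ΔE = 1.42 m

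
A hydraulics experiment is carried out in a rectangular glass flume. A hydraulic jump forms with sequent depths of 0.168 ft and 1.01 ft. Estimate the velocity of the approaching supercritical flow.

V₁ = 10.7 ft/s

For a rectangular channel the momentum equation gives q² = ½·g·y₁·y₂·(y₁ + y₂) = ½×32.2×0.168×1.01×1.18 = 3.22.
q = √3.22 = 1.79 ft²/s.
V₁ = q/y₁ = 1.79/0.168 = 10.7 ft/s.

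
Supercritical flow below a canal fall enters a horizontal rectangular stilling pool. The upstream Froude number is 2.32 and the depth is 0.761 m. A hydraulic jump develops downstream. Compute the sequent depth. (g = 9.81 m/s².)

y₂ = 2.15 m

Fr₁ = 2.32 (given).
By Bélanger, y₂/y₁ = ½[√(1 + 8Fr₁²) − 1] = ½[√44.06 − 1] = 2.82.
y₂ = 2.82 × 0.761 = 2.15 m.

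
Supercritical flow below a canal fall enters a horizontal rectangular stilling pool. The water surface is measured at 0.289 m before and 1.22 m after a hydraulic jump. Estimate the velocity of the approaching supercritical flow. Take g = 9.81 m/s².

V₁ = 5.59 m/s

For a rectangular channel the momentum equation gives q² = ½·g·y₁·y₂·(y₁ + y₂) = ½×9.81×0.289×1.22×1.51 = 2.61.
q = √2.61 = 1.62 m²/s.
V₁ = q/y₁ = 1.62/0.289 = 5.59 m/s.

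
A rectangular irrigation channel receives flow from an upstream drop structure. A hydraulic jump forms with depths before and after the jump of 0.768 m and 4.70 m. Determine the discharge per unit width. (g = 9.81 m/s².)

For a rectangular channel the momentum equation gives q² = ½·g·y₁·y₂·(y₁ + y₂) = ½×9.81×0.768×4.70×5.47 = 96.8.
q = √96.8 = 9.84 m²/s.

q = 9.84 m²/s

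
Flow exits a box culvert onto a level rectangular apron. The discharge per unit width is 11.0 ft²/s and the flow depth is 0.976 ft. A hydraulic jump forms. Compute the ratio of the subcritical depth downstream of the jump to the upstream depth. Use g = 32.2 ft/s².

y₂/y₁ = 2.39

V₁ = q/y₁ = 11.0/0.976 = 11.3 ft/s. Fr₁ = V₁/√(g·y₁) = 11.3/√(32.2×0.976) = 2.01.
From the momentum equation for a rectangular channel, y₂/y₁ = ½[√(1 + 8Fr₁²) − 1] = ½[√33.33 − 1] = 2.39.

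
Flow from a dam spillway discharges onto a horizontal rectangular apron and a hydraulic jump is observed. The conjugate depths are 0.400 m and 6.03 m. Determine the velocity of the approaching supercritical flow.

V₁ = 21.8 m/s

For a rectangular channel the momentum equation gives q² = ½·g·y₁·y₂·(y₁ + y₂) = ½×9.81×0.400×6.03×6.43 = 76.1.
q = √76.1 = 8.72 m²/s.
V₁ = q/y₁ = 8.72/0.400 = 21.8 m/s.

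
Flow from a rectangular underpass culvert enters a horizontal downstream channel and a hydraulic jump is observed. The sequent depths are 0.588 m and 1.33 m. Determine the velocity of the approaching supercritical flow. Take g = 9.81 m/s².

V₁ = 4.61 m/s

For a rectangular channel the momentum equation gives q² = ½·g·y₁·y₂·(y₁ + y₂) = ½×9.81×0.588×1.33×1.92 = 7.36.
q = √7.36 = 2.71 m²/s.
V₁ = q/y₁ = 2.71/0.588 = 4.61 m/s.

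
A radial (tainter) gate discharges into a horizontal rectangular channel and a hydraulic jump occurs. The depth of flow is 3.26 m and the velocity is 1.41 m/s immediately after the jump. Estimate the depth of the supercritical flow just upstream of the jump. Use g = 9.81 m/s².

Fr₂ = V₂/√(g·y₂) = 1.41/√(9.81×3.26) = 0.249.
From the momentum equation (using Fr₂), y₁/y₂ = ½[√(1 + 8Fr₂²) − 1] = ½[√1.497 − 1] = 0.112.
y₁ = 0.112 × 3.26 = 0.365 m.

y₁ = 0.365 m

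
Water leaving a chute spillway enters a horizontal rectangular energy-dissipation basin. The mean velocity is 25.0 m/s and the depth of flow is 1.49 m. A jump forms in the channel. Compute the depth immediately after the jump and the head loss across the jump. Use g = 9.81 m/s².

Fr₁ = V₁/√(g·y₁) = 25.0/√(9.81×1.49) = 6.54.
Conjugate-depth relation: y₂/y₁ = ½[√(1 + 8Fr₁²) − 1] = ½[√343.1 − 1] = 8.76.
y₂ = 8.76 × 1.49 = 13.1 m.
q = V₁·y₁ = 25.0 × 1.49 = 37.2 m²/s. V₂ = q/y₂ = 37.2/13.1 = 2.85 m/s. E₁ = y₁ + V₁²/2g = 33.3 m; E₂ = y₂ + V₂²/2g = 13.5 m. ΔE = E₁ − E₂ = 19.9 m.

y₂ = 13.1 m; ΔE = 19.9 m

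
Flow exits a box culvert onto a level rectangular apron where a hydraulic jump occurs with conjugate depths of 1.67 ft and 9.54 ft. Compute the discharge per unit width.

For a rectangular channel the momentum equation gives q² = ½·g·y₁·y₂·(y₁ + y₂) = ½×32.2×1.67×9.54×11.2 = 2875.
q = √2875 = 53.6 ft²/s.

q = 53.6 ft²/s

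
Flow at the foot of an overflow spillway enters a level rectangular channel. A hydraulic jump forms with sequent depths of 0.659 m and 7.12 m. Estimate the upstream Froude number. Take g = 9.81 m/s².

Fr₁ = 7.99

For a rectangular channel the momentum equation gives q² = ½·g·y₁·y₂·(y₁ + y₂) = ½×9.81×0.659×7.12×7.78 = 179.
q = √179 = 13.4 m²/s.
V₁ = q/y₁ = 20.3 m/s; Fr₁ = V₁/√(g·y₁) = 7.99.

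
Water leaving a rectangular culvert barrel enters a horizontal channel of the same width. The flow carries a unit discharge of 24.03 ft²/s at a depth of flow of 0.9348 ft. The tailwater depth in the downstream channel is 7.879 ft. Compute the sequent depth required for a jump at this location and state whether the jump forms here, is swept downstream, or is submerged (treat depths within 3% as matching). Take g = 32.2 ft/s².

V₁ = q/y₁ = 24.03/0.9348 = 25.71 ft/s. Fr₁ = V₁/√(g·y₁) = 25.71/√(32.2×0.9348) = 4.685.
Conjugate-depth relation: y₂/y₁ = ½[√(1 + 8Fr₁²) − 1] = ½[√176.62 − 1] = 6.145.
y₂ = 6.145 × 0.9348 = 5.744 ft.
Tailwater y_tw = 7.879 ft: y_tw > y₂, so the jump is submerged.

y₂ = 5.744 ft; the jump is submerged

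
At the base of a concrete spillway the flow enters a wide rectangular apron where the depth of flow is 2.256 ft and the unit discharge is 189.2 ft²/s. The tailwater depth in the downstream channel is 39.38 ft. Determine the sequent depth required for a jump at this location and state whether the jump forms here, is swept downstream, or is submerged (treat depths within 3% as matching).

y₂ = 30.29 ft; the jump is submerged

V₁ = q/y₁ = 189.2/2.256 = 83.87 ft/s. Fr₁ = V₁/√(g·y₁) = 83.87/√(32.2×2.256) = 9.840.
Conjugate-depth relation: y₂/y₁ = ½[√(1 + 8Fr₁²) − 1] = ½[√775.57 − 1] = 13.42.
y₂ = 13.42 × 2.256 = 30.29 ft.
Tailwater y_tw = 39.38 ft: y_tw > y₂, so the jump is submerged.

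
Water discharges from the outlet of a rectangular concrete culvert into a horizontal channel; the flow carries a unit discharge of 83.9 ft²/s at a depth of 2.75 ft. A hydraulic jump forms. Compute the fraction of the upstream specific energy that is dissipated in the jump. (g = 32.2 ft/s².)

ΔE/E₁ = 0.293 (29.3%)

V₁ = q/y₁ = 83.9/2.75 = 30.5 ft/s. Fr₁ = V₁/√(g·y₁) = 30.5/√(32.2×2.75) = 3.24.
From the momentum equation for a rectangular channel, y₂/y₁ = ½[√(1 + 8Fr₁²) − 1] = ½[√85.09 − 1] = 4.11.
y₂ = 4.11 × 2.75 = 11.3 ft.
E₁ = y₁ + V₁²/2g = 17.2 ft. ΔE = (y₂ − y₁)³/(4y₁y₂) = 5.04 ft. ΔE/E₁ = 5.04/17.2 = 0.293.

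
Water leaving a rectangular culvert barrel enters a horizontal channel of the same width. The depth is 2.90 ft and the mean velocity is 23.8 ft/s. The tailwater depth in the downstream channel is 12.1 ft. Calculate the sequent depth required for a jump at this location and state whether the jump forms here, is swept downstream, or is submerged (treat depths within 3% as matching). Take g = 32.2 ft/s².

Fr₁ = V₁/√(g·y₁) = 23.8/√(32.2×2.90) = 2.46.
Conjugate-depth relation: y₂/y₁ = ½[√(1 + 8Fr₁²) − 1] = ½[√49.53 − 1] = 3.02.
y₂ = 3.02 × 2.90 = 8.75 ft.
Tailwater y_tw = 12.1 ft: y_tw > y₂, so the jump is submerged.

y₂ = 8.75 ft; the jump is submerged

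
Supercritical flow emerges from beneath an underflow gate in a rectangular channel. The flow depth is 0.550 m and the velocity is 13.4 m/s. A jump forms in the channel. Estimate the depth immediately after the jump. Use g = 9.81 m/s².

y₂ = 4.22 m

Fr₁ = V₁/√(g·y₁) = 13.4/√(9.81×0.550) = 5.77.
By Bélanger, y₂/y₁ = ½[√(1 + 8Fr₁²) − 1] = ½[√267.2 − 1] = 7.67.
y₂ = 7.67 × 0.550 = 4.22 m.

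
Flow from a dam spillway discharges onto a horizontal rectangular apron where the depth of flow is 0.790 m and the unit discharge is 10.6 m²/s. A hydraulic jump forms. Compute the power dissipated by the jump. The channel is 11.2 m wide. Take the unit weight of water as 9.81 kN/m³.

P = 5512 kW

V₁ = q/y₁ = 10.6/0.790 = 13.4 m/s. Fr₁ = V₁/√(g·y₁) = 13.4/√(9.81×0.790) = 4.82.
From the momentum equation for a rectangular channel, y₂/y₁ = ½[√(1 + 8Fr₁²) − 1] = ½[√186.8 − 1] = 6.33.
y₂ = 6.33 × 0.790 = 5.00 m.
V₂ = q/y₂ = 10.6/5.00 = 2.12 m/s. E₁ = y₁ + V₁²/2g = 9.97 m; E₂ = y₂ + V₂²/2g = 5.23 m. ΔE = E₁ − E₂ = 4.73 m.
Q = q·b = 10.6 × 11.2 = 119 m³/s. P = γ·Q·ΔE = 9.81 × 119 × 4.73 = 5512 kW.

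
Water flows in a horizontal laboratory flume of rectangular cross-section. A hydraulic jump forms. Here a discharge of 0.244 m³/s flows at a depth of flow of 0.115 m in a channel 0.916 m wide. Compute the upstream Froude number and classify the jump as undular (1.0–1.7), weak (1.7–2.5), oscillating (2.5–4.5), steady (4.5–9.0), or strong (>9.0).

Fr₁ = 2.18; weak jump

q = Q/b = 0.244/0.916 = 0.266 m²/s; V₁ = q/y₁ = 2.32 m/s. Fr₁ = V₁/√(g·y₁) = 2.18.
Fr₁ = 2.18 lies in the weak range.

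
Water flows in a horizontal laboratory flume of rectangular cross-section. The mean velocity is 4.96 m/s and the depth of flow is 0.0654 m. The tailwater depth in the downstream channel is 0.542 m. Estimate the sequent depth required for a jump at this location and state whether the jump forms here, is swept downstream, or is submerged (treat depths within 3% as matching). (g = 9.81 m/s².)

Fr₁ = V₁/√(g·y₁) = 4.96/√(9.81×0.0654) = 6.19.
Sequent-depth ratio: y₂/y₁ = ½[√(1 + 8Fr₁²) − 1] = ½[√307.8 − 1] = 8.27.
y₂ = 8.27 × 0.0654 = 0.541 m.
Tailwater y_tw = 0.542 m: y_tw ≈ y₂, so the jump forms here.

y₂ = 0.541 m; the jump forms here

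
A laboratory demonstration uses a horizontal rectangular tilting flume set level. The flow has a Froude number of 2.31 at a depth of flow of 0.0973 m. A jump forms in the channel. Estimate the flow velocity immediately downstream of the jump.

V₂ = 0.805 m/s

Fr₁ = 2.31 (given).
Sequent-depth ratio: y₂/y₁ = ½[√(1 + 8Fr₁²) − 1] = ½[√43.69 − 1] = 2.80.
y₂ = 2.80 × 0.0973 = 0.273 m.
V₁ = Fr₁·√(g·y₁) = 2.31×√(9.81×0.0973) = 2.26 m/s; q = V₁·y₁ = 0.220 m²/s.
V₂ = q/y₂ = 0.220/0.273 = 0.805 m/s.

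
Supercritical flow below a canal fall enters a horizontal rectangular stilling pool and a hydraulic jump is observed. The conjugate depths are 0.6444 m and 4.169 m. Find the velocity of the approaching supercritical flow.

V₁ = 12.36 m/s

For a rectangular channel the momentum equation gives q² = ½·g·y₁·y₂·(y₁ + y₂) = ½×9.81×0.6444×4.169×4.813 = 63.43.
q = √63.43 = 7.964 m²/s.
V₁ = q/y₁ = 7.964/0.6444 = 12.36 m/s.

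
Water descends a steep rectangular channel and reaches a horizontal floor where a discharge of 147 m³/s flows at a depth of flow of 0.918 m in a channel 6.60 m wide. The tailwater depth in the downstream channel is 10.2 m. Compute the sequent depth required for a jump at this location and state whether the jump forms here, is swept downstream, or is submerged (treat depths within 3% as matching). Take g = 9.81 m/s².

q = Q/b = 147/6.60 = 22.3 m²/s; V₁ = q/y₁ = 24.3 m/s. Fr₁ = V₁/√(g·y₁) = 8.08.
By Bélanger, y₂/y₁ = ½[√(1 + 8Fr₁²) − 1] = ½[√523.9 − 1] = 10.9.
y₂ = 10.9 × 0.918 = 10.0 m.
Tailwater y_tw = 10.2 m: y_tw ≈ y₂, so the jump forms here.

y₂ = 10.0 m; the jump forms here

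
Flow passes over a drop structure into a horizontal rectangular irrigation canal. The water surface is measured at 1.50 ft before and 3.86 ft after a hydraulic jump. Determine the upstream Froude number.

Fr₁ = 2.14

For a rectangular channel the momentum equation gives q² = ½·g·y₁·y₂·(y₁ + y₂) = ½×32.2×1.50×3.86×5.36 = 500.
q = √500 = 22.4 ft²/s.
V₁ = q/y₁ = 14.9 ft/s; Fr₁ = V₁/√(g·y₁) = 2.14.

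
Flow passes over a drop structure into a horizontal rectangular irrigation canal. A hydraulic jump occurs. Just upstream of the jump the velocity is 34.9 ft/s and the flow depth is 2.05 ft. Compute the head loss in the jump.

Fr₁ = V₁/√(g·y₁) = 34.9/√(32.2×2.05) = 4.30.
Bélanger equation: y₂/y₁ = ½[√(1 + 8Fr₁²) − 1] = ½[√148.6 − 1] = 5.60.
y₂ = 5.60 × 2.05 = 11.5 ft.
q = V₁·y₁ = 34.9 × 2.05 = 71.5 ft²/s. V₂ = q/y₂ = 71.5/11.5 = 6.24 ft/s. E₁ = y₁ + V₁²/2g = 21.0 ft; E₂ = y₂ + V₂²/2g = 12.1 ft. ΔE = E₁ − E₂ = 8.89 ft.

ΔE = 8.89 ft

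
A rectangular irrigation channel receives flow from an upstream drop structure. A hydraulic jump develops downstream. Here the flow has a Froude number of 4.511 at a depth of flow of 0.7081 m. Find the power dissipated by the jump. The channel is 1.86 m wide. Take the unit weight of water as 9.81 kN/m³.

Fr₁ = 4.511 (given).
Conjugate-depth relation: y₂/y₁ = ½[√(1 + 8Fr₁²) − 1] = ½[√163.79 − 1] = 5.899.
y₂ = 5.899 × 0.7081 = 4.177 m.
V₁ = Fr₁·√(g·y₁) = 4.511×√(9.81×0.7081) = 11.89 m/s; q = V₁·y₁ = 8.419 m²/s. V₂ = q/y₂ = 8.419/4.177 = 2.015 m/s. E₁ = y₁ + V₁²/2g = 7.913 m; E₂ = y₂ + V₂²/2g = 4.384 m. ΔE = E₁ − E₂ = 3.529 m.
Q = q·b = 8.419 × 1.86 = 15.66 m³/s. P = γ·Q·ΔE = 9.81 × 15.66 × 3.529 = 542.0 kW.

P = 542.0 kW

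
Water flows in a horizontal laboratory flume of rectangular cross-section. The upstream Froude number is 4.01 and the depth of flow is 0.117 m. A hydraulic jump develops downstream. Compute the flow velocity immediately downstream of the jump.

Fr₁ = 4.01 (given).
Sequent-depth ratio: y₂/y₁ = ½[√(1 + 8Fr₁²) − 1] = ½[√129.6 − 1] = 5.19.
y₂ = 5.19 × 0.117 = 0.608 m.
V₁ = Fr₁·√(g·y₁) = 4.01×√(9.81×0.117) = 4.30 m/s; q = V₁·y₁ = 0.503 m²/s.
V₂ = q/y₂ = 0.503/0.608 = 0.827 m/s.

V₂ = 0.827 m/s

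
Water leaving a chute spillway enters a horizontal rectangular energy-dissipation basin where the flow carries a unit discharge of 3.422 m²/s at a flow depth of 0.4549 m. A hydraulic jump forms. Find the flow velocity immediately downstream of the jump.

V₁ = q/y₁ = 3.422/0.4549 = 7.523 m/s. Fr₁ = V₁/√(g·y₁) = 7.523/√(9.81×0.4549) = 3.561.
By Bélanger, y₂/y₁ = ½[√(1 + 8Fr₁²) − 1] = ½[√102.45 − 1] = 4.561.
y₂ = 4.561 × 0.4549 = 2.075 m.
V₂ = q/y₂ = 3.422/2.075 = 1.649 m/s.

V₂ = 1.649 m/s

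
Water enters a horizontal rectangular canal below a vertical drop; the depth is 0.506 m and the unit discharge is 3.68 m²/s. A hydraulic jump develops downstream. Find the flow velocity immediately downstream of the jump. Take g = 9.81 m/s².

V₁ = q/y₁ = 3.68/0.506 = 7.27 m/s. Fr₁ = V₁/√(g·y₁) = 7.27/√(9.81×0.506) = 3.26.
Bélanger equation: y₂/y₁ = ½[√(1 + 8Fr₁²) − 1] = ½[√86.24 − 1] = 4.14.
y₂ = 4.14 × 0.506 = 2.10 m.
V₂ = q/y₂ = 3.68/2.10 = 1.76 m/s.

V₂ = 1.76 m/s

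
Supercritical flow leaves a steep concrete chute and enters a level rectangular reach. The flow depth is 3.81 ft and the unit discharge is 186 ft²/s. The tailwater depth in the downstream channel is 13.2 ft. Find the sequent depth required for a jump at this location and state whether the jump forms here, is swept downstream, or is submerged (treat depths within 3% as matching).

V₁ = q/y₁ = 186/3.81 = 48.8 ft/s. Fr₁ = V₁/√(g·y₁) = 48.8/√(32.2×3.81) = 4.41.
From the momentum equation for a rectangular channel, y₂/y₁ = ½[√(1 + 8Fr₁²) − 1] = ½[√156.4 − 1] = 5.75.
y₂ = 5.75 × 3.81 = 21.9 ft.
Tailwater y_tw = 13.2 ft: y_tw < y₂, so the jump is swept downstream.

y₂ = 21.9 ft; the jump is swept downstream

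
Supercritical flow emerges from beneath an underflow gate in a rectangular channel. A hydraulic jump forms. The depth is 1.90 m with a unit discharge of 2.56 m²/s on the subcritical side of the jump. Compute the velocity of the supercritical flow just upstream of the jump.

V₂ = q/y₂ = 2.56/1.90 = 1.35 m/s; Fr₂ = V₂/√(g·y₂) = 0.312.
Since the conjugate-depth ratio holds either way, y₁/y₂ = ½[√(1 + 8Fr₂²) − 1] = ½[√1.779 − 1] = 0.167.
y₁ = 0.167 × 1.90 = 0.317 m.
V₁ = q/y₁ = 2.56/0.317 = 8.07 m/s.

V₁ = 8.07 m/s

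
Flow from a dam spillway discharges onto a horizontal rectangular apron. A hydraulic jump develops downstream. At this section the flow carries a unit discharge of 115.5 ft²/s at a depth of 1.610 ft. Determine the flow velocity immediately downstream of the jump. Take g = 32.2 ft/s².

V₁ = q/y₁ = 115.5/1.610 = 71.74 ft/s. Fr₁ = V₁/√(g·y₁) = 71.74/√(32.2×1.610) = 9.964.
Sequent-depth ratio: y₂/y₁ = ½[√(1 + 8Fr₁²) − 1] = ½[√795.18 − 1] = 13.60.
y₂ = 13.60 × 1.610 = 21.90 ft.
V₂ = q/y₂ = 115.5/21.90 = 5.275 ft/s.

V₂ = 5.275 ft/s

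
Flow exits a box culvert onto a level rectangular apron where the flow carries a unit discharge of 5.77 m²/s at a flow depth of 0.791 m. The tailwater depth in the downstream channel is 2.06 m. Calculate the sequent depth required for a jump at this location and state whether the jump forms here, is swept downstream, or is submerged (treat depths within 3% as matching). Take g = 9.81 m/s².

y₂ = 2.56 m; the jump is swept downstream

V₁ = q/y₁ = 5.77/0.791 = 7.29 m/s. Fr₁ = V₁/√(g·y₁) = 7.29/√(9.81×0.791) = 2.62.
Bélanger equation: y₂/y₁ = ½[√(1 + 8Fr₁²) − 1] = ½[√55.86 − 1] = 3.24.
y₂ = 3.24 × 0.791 = 2.56 m.
Tailwater y_tw = 2.06 m: y_tw < y₂, so the jump is swept downstream.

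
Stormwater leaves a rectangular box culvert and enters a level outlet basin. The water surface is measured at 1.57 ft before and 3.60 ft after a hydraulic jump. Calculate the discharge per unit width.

For a rectangular channel the momentum equation gives q² = ½·g·y₁·y₂·(y₁ + y₂) = ½×32.2×1.57×3.60×5.17 = 470.
q = √470 = 21.7 ft²/s.

q = 21.7 ft²/s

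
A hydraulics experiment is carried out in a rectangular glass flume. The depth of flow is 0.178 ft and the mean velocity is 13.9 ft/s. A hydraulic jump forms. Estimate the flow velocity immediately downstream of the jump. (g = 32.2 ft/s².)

V₂ = 1.80 ft/s

Fr₁ = V₁/√(g·y₁) = 13.9/√(32.2×0.178) = 5.81.
Bélanger equation: y₂/y₁ = ½[√(1 + 8Fr₁²) − 1] = ½[√270.7 − 1] = 7.73.
y₂ = 7.73 × 0.178 = 1.38 ft.
q = V₁·y₁ = 13.9 × 0.178 = 2.47 ft²/s.
V₂ = q/y₂ = 2.47/1.38 = 1.80 ft/s.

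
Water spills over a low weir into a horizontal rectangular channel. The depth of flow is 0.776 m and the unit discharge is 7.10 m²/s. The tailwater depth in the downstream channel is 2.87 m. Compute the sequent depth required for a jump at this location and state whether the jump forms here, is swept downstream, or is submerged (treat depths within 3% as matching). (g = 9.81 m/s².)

V₁ = q/y₁ = 7.10/0.776 = 9.15 m/s. Fr₁ = V₁/√(g·y₁) = 9.15/√(9.81×0.776) = 3.32.
Bélanger equation: y₂/y₁ = ½[√(1 + 8Fr₁²) − 1] = ½[√88.97 − 1] = 4.22.
y₂ = 4.22 × 0.776 = 3.27 m.
Tailwater y_tw = 2.87 m: y_tw < y₂, so the jump is swept downstream.

y₂ = 3.27 m; the jump is swept downstream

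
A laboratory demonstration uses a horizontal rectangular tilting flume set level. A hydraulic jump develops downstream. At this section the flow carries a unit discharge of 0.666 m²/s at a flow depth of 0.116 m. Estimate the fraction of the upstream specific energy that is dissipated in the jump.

V₁ = q/y₁ = 0.666/0.116 = 5.74 m/s. Fr₁ = V₁/√(g·y₁) = 5.74/√(9.81×0.116) = 5.38.
From the momentum equation for a rectangular channel, y₂/y₁ = ½[√(1 + 8Fr₁²) − 1] = ½[√232.7 − 1] = 7.13.
y₂ = 7.13 × 0.116 = 0.827 m.
E₁ = y₁ + V₁²/2g = 1.80 m. ΔE = (y₂ − y₁)³/(4y₁y₂) = 0.936 m. ΔE/E₁ = 0.936/1.80 = 0.521.

ΔE/E₁ = 0.521 (52.1%)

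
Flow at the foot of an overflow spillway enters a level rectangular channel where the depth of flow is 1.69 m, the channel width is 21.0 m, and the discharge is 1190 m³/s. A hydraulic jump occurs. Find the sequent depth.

q = Q/b = 1190/21.0 = 56.7 m²/s; V₁ = q/y₁ = 33.5 m/s. Fr₁ = V₁/√(g·y₁) = 8.23.
Sequent-depth ratio: y₂/y₁ = ½[√(1 + 8Fr₁²) − 1] = ½[√543.5 − 1] = 11.2.
y₂ = 11.2 × 1.69 = 18.9 m.

y₂ = 18.9 m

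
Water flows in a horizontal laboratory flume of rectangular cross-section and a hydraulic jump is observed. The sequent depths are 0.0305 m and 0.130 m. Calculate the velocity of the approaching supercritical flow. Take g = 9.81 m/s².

For a rectangular channel the momentum equation gives q² = ½·g·y₁·y₂·(y₁ + y₂) = ½×9.81×0.0305×0.130×0.161 = 0.00312.
q = √0.00312 = 0.0559 m²/s.
V₁ = q/y₁ = 0.0559/0.0305 = 1.83 m/s.

V₁ = 1.83 m/s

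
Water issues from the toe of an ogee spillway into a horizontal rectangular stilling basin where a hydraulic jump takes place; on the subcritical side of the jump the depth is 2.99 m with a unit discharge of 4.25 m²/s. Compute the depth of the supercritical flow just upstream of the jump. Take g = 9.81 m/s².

y₁ = 0.367 m

V₂ = q/y₂ = 4.25/2.99 = 1.42 m/s; Fr₂ = V₂/√(g·y₂) = 0.262.
The Bélanger relation is symmetric: y₁/y₂ = ½[√(1 + 8Fr₂²) − 1] = ½[√1.551 − 1] = 0.123.
y₁ = 0.123 × 2.99 = 0.367 m.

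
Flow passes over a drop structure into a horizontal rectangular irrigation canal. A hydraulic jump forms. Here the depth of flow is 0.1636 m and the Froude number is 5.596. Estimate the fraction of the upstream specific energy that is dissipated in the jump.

Fr₁ = 5.596 (given).
Bélanger equation: y₂/y₁ = ½[√(1 + 8Fr₁²) − 1] = ½[√251.52 − 1] = 7.430.
y₂ = 7.430 × 0.1636 = 1.216 m.
E₁ = y₁(1 + Fr₁²/2) = 0.1636×(1 + 5.596²/2) = 2.725 m. ΔE = (y₂ − y₁)³/(4y₁y₂) = 1.463 m. ΔE/E₁ = 1.463/2.725 = 0.537.

ΔE/E₁ = 0.537 (53.7%)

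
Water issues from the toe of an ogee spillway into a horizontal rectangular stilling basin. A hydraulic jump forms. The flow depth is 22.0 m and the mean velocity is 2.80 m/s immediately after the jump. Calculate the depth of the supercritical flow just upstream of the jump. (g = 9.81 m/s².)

y₁ = 1.50 m

Fr₂ = V₂/√(g·y₂) = 2.80/√(9.81×22.0) = 0.191.
Applying the sequent-depth relation in reverse, y₁/y₂ = ½[√(1 + 8Fr₂²) − 1] = ½[√1.291 − 1] = 0.0680.
y₁ = 0.0680 × 22.0 = 1.50 m.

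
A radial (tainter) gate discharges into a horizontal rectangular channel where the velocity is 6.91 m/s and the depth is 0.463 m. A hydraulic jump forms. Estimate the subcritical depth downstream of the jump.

y₂ = 1.90 m

Fr₁ = V₁/√(g·y₁) = 6.91/√(9.81×0.463) = 3.24.
Conjugate-depth relation: y₂/y₁ = ½[√(1 + 8Fr₁²) − 1] = ½[√85.10 − 1] = 4.11.
y₂ = 4.11 × 0.463 = 1.90 m.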